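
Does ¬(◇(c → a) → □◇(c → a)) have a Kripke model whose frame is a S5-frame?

1. ¬(◇(c → a) → □◇(c → a)), 0
2. ◇(c → a), 0
3. ¬□◇(c → a), 0
4. c → a, 1
5. a, 1
6. ¬◇(c → a), 2
7. ¬(c → a), 0
8. c, 0
9. ¬a, 0
10. ¬(c → a), 1
11. c, 1
12. ¬a, 1
Accessibility: 0R0, 0R1, 0R2, 1R0, 1R1, 1R2, 2R0, 2R1, 2R2
Branch closes: a and ¬a both at 1.
All branches of the tableau close; one closing branch shown above.

No, unsatisfiable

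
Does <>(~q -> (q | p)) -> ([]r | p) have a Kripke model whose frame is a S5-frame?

1. <>(~q -> (q | p)) -> ([]r | p), 0
2. []r | p, 0
3. p, 0
Accessibility: 0R0

Yes, satisfiable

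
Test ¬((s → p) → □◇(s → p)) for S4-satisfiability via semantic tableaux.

Satisfiable

1. ¬((s → p) → □◇(s → p)), 0
2. s → p, 0   [¬→-rule on 1]
3. ¬□◇(s → p), 0   [¬→-rule on 1]
4. p, 0   [→-rule on 2 (branches; this branch)]
5. ¬◇(s → p), 1   [¬□-rule on 3: fresh world 1, 0R1]
6. ¬(s → p), 1   [¬◇-rule on 5 via 1R1]
7. s, 1   [¬→-rule on 6]
8. ¬p, 1   [¬→-rule on 6]
Accessibility: 0R0, 0R1, 1R1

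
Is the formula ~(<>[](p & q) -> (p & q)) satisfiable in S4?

Yes, satisfiable

1. ~(<>[](p & q) -> (p & q)), w0
2. <>[](p & q), w0   [~->-rule on 1]
3. ~(p & q), w0   [~->-rule on 1]
4. ~q, w0   [~&-rule on 3 (branches; this branch)]
5. [](p & q), w1   [<>-rule on 2: fresh world w1, w0Rw1]
6. p & q, w1   [[]-rule on 5 via w1Rw1]
7. p, w1   [&-rule on 6]
8. q, w1   [&-rule on 6]
Accessibility: w0Rw0, w0Rw1, w1Rw1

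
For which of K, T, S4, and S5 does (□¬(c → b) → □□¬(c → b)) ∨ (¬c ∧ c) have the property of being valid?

S4, S5

S4-tableau for the negation ¬((□¬(c → b) → □□¬(c → b)) ∨ (¬c ∧ c)):
1. ¬((□¬(c → b) → □□¬(c → b)) ∨ (¬c ∧ c)), u
2. ¬(□¬(c → b) → □□¬(c → b)), u
3. ¬(¬c ∧ c), u
4. □¬(c → b), u
5. ¬□□¬(c → b), u
6. ¬(c → b), u
7. c, u
8. ¬b, u
9. ¬□¬(c → b), v
10. ¬(c → b), v
11. c, v
12. ¬b, v
13. c → b, w
14. ¬(c → b), w
15. c, w
16. ¬b, w
17. b, w
Accessibility: uRu, uRv, uRw, vRv, vRw, wRw
Branch closes: b and ¬b both at w.
Every branch closes (one shown): valid in S4, hence also in S5 (every theorem of S4 is a theorem of S5).
T-tableau for the negation ¬((□¬(c → b) → □□¬(c → b)) ∨ (¬c ∧ c)):
1. ¬((□¬(c → b) → □□¬(c → b)) ∨ (¬c ∧ c)), u
2. ¬(□¬(c → b) → □□¬(c → b)), u
3. ¬(¬c ∧ c), u
4. □¬(c → b), u
5. ¬□□¬(c → b), u
6. ¬(c → b), u
7. c, u
8. ¬b, u
9. ¬□¬(c → b), v
10. ¬(c → b), v
11. c, v
12. ¬b, v
13. c → b, w
14. b, w
Accessibility: uRu, uRv, vRv, vRw, wRw
Complete open branch: countermodel on a T-frame, so not valid in T, nor in K (the same frame is also a K-frame).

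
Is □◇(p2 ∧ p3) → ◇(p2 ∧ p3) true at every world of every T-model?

Tableau for the negation ¬(□◇(p2 ∧ p3) → ◇(p2 ∧ p3)):
1. ¬(□◇(p2 ∧ p3) → ◇(p2 ∧ p3)), w0
2. □◇(p2 ∧ p3), w0
3. ¬◇(p2 ∧ p3), w0
4. ◇(p2 ∧ p3), w0
5. ¬(p2 ∧ p3), w0
6. ¬p3, w0
7. p2 ∧ p3, w1
8. p2, w1
9. p3, w1
10. ◇(p2 ∧ p3), w1
11. ¬(p2 ∧ p3), w1
12. ¬p3, w1
Accessibility: w0Rw0, w0Rw1, w1Rw1
Branch closes: p3 and ¬p3 both at w1.
Every branch of the negation's tableau closes; the branch above is one of them.

Valid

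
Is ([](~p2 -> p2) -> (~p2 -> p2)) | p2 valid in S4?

Valid in S4

Tableau for the negation ~(([](~p2 -> p2) -> (~p2 -> p2)) | p2):
1. ~(([](~p2 -> p2) -> (~p2 -> p2)) | p2), w0
2. ~([](~p2 -> p2) -> (~p2 -> p2)), w0
3. ~p2, w0
4. [](~p2 -> p2), w0
5. ~(~p2 -> p2), w0
6. ~p2 -> p2, w0
7. p2, w0
Accessibility: w0Rw0
Branch closes: p2 and ~p2 both at w0.
All branches of the negation close; one closing branch shown above.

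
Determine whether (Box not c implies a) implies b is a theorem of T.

Not valid

Tableau for the negation not ((Box not c implies a) implies b):
1. not ((Box not c implies a) implies b), u
2. Box not c implies a, u
3. not b, u
4. a, u
Accessibility: uRu
The negation has an open branch (countermodel exists).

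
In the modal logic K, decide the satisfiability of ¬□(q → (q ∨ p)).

1. ¬□(q → (q ∨ p)), 0
2. ¬(q → (q ∨ p)), 1
3. q, 1
4. ¬(q ∨ p), 1
5. ¬q, 1
6. ¬p, 1
Accessibility: 0R1
Branch closes: q and ¬q both at 1.
(One branch shown.) All branches close.

No, unsatisfiable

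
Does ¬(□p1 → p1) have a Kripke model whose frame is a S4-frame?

No, unsatisfiable

1. ¬(□p1 → p1), 0
2. □p1, 0
3. ¬p1, 0
4. p1, 0
Accessibility: 0R0
Branch closes: p1 and ¬p1 both at 0.
All branches of the tableau close; one closing branch shown above.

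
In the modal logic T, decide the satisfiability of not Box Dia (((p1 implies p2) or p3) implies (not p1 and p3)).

Satisfiable (open branch found)

1. not Box Dia (((p1 implies p2) or p3) implies (not p1 and p3)), w0
2. not Dia (((p1 implies p2) or p3) implies (not p1 and p3)), w1   [neg-Box-rule on 1: fresh world w1, w0Rw1]
3. not (((p1 implies p2) or p3) implies (not p1 and p3)), w1   [neg-Dia-rule on 2 via w1Rw1]
4. (p1 implies p2) or p3, w1   [neg-implies-rule on 3]
5. not (not p1 and p3), w1   [neg-implies-rule on 3]
6. p3, w1   [or-rule on 4 (branches; this branch)]
7. p1, w1   [neg-and-rule on 5 (branches; this branch)]
Accessibility: w0Rw0, w0Rw1, w1Rw1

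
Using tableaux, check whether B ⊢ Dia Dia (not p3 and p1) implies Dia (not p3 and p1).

Tableau for the negation not (Dia Dia (not p3 and p1) implies Dia (not p3 and p1)):
1. not (Dia Dia (not p3 and p1) implies Dia (not p3 and p1)), 0
2. Dia Dia (not p3 and p1), 0   [neg-implies-rule on 1]
3. not Dia (not p3 and p1), 0   [neg-implies-rule on 1]
4. not (not p3 and p1), 0   [neg-Dia-rule on 3 via 0R0]
5. not p1, 0   [neg-and-rule on 4 (branches; this branch)]
6. Dia (not p3 and p1), 1   [Dia-rule on 2: fresh world 1, 0R1]
7. not (not p3 and p1), 1   [neg-Dia-rule on 3 via 0R1]
8. not p1, 1   [neg-and-rule on 7 (branches; this branch)]
9. not p3 and p1, 2   [Dia-rule on 6: fresh world 2, 1R2]
10. not p3, 2   [and-rule on 9]
11. p1, 2   [and-rule on 9]
Accessibility: 0R0, 0R1, 1R0, 1R1, 1R2, 2R1, 2R2
The negation has an open branch (countermodel exists).

No, not valid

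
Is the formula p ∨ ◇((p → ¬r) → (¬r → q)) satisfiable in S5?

Satisfiable

1. p ∨ ◇((p → ¬r) → (¬r → q)), w0
2. ◇((p → ¬r) → (¬r → q)), w0   [∨-rule on 1 (branches; this branch)]
3. (p → ¬r) → (¬r → q), w1   [◇-rule on 2: fresh world w1, w0Rw1]
4. ¬r → q, w1   [→-rule on 3 (branches; this branch)]
5. q, w1   [→-rule on 4 (branches; this branch)]
Accessibility: w0Rw0, w0Rw1, w1Rw0, w1Rw1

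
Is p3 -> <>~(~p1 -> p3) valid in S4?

Not valid

Tableau for the negation ~(p3 -> <>~(~p1 -> p3)):
1. ~(p3 -> <>~(~p1 -> p3)), 0
2. p3, 0
3. ~<>~(~p1 -> p3), 0
4. ~p1 -> p3, 0
Accessibility: 0R0
The negation has an open branch (countermodel exists).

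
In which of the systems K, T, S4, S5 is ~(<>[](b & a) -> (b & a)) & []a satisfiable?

K, T, S4

S5-tableau for the formula:
1. ~(<>[](b & a) -> (b & a)) & []a, w0
2. ~(<>[](b & a) -> (b & a)), w0
3. []a, w0
4. <>[](b & a), w0
5. ~(b & a), w0
6. a, w0
7. ~b, w0
8. [](b & a), w1
9. a, w1
10. b & a, w0
11. b, w0
Accessibility: w0Rw0, w0Rw1, w1Rw0, w1Rw1
Branch closes: b and ~b both at w0.
Every branch closes (one shown): unsatisfiable in S5.
S4-tableau for the formula:
1. ~(<>[](b & a) -> (b & a)) & []a, w0
2. ~(<>[](b & a) -> (b & a)), w0
3. []a, w0
4. <>[](b & a), w0
5. ~(b & a), w0
6. a, w0
7. ~b, w0
8. [](b & a), w1
9. a, w1
10. b & a, w1
11. b, w1
Accessibility: w0Rw0, w0Rw1, w1Rw1
Complete open branch: satisfiable in S4, hence also in K, T (this S4-model is also a K-model and a T-model).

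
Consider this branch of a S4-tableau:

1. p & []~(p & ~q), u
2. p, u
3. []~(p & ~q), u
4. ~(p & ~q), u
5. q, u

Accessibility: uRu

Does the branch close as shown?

There is no literal clash: for every atom and world, at most one sign appears.

No, open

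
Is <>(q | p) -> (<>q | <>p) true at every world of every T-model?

Tableau for the negation ~(<>(q | p) -> (<>q | <>p)):
1. ~(<>(q | p) -> (<>q | <>p)), w0
2. <>(q | p), w0
3. ~(<>q | <>p), w0
4. ~<>q, w0
5. ~<>p, w0
6. ~q, w0
7. ~p, w0
8. q | p, w1
9. ~q, w1
10. ~p, w1
11. p, w1
Accessibility: w0Rw0, w0Rw1, w1Rw1
Branch closes: p and ~p both at w1.
Every branch of the negation's tableau closes; the branch above is one of them.

Valid in T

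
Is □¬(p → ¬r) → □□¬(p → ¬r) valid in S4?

Tableau for the negation ¬(□¬(p → ¬r) → □□¬(p → ¬r)):
1. ¬(□¬(p → ¬r) → □□¬(p → ¬r)), u
2. □¬(p → ¬r), u
3. ¬□□¬(p → ¬r), u
4. ¬(p → ¬r), u
5. p, u
6. r, u
7. ¬□¬(p → ¬r), v
8. ¬(p → ¬r), v
9. p, v
10. r, v
11. p → ¬r, w
12. ¬(p → ¬r), w
13. p, w
14. r, w
15. ¬r, w
Accessibility: uRu, uRv, uRw, vRv, vRw, wRw
Branch closes: r and ¬r both at w.
Every branch of the negation's tableau closes; the branch above is one of them.

Valid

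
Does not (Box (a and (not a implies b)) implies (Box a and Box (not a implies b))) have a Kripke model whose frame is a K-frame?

Unsatisfiable (every branch closes)

1. not (Box (a and (not a implies b)) implies (Box a and Box (not a implies b))), u
2. Box (a and (not a implies b)), u
3. not (Box a and Box (not a implies b)), u
4. not Box (not a implies b), u
5. not (not a implies b), v
6. not a, v
7. not b, v
8. a and (not a implies b), v
9. a, v
10. not a implies b, v
Accessibility: uRv
Branch closes: a and not a both at v.
Every branch closes; the branch above is one of them.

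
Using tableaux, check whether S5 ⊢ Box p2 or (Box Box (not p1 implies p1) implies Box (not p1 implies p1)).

Valid

Tableau for the negation not (Box p2 or (Box Box (not p1 implies p1) implies Box (not p1 implies p1))):
1. not (Box p2 or (Box Box (not p1 implies p1) implies Box (not p1 implies p1))), 0
2. not Box p2, 0   [neg-or-rule on 1]
3. not (Box Box (not p1 implies p1) implies Box (not p1 implies p1)), 0   [neg-or-rule on 1]
4. Box Box (not p1 implies p1), 0   [neg-implies-rule on 3]
5. not Box (not p1 implies p1), 0   [neg-implies-rule on 3]
6. Box (not p1 implies p1), 0   [Box-rule on 4 via 0R0]
7. not p1 implies p1, 0   [Box-rule on 6 via 0R0]
8. p1, 0   [implies-rule on 7 (branches; this branch)]
9. not p2, 1   [neg-Box-rule on 2: fresh world 1, 0R1]
10. Box (not p1 implies p1), 1   [Box-rule on 4 via 0R1]
11. not p1 implies p1, 1   [Box-rule on 6 via 0R1]
12. p1, 1   [implies-rule on 11 (branches; this branch)]
13. not (not p1 implies p1), 2   [neg-Box-rule on 5: fresh world 2, 0R2]
14. not p1, 2   [neg-implies-rule on 13]
15. Box (not p1 implies p1), 2   [Box-rule on 4 via 0R2]
16. not p1 implies p1, 2   [Box-rule on 6 via 0R2]
17. p1, 2   [implies-rule on 16 (branches; this branch)]
Accessibility: 0R0, 0R1, 0R2, 1R0, 1R1, 1R2, 2R0, 2R1, 2R2
Branch closes: p1 and not p1 both at 2.
All branches of the negation close; one closing branch shown above.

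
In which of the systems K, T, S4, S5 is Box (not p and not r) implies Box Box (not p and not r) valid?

S4-tableau for the negation not (Box (not p and not r) implies Box Box (not p and not r)):
1. not (Box (not p and not r) implies Box Box (not p and not r)), u
2. Box (not p and not r), u   [neg-implies-rule on 1]
3. not Box Box (not p and not r), u   [neg-implies-rule on 1]
4. not p and not r, u   [Box-rule on 2 via uRu]
5. not p, u   [and-rule on 4]
6. not r, u   [and-rule on 4]
7. not Box (not p and not r), v   [neg-Box-rule on 3: fresh world v, uRv]
8. not p and not r, v   [Box-rule on 2 via uRv]
9. not p, v   [and-rule on 8]
10. not r, v   [and-rule on 8]
11. not (not p and not r), w   [neg-Box-rule on 7: fresh world w, vRw]
12. not p and not r, w   [Box-rule on 2 via uRw]
13. not p, w   [and-rule on 12]
14. not r, w   [and-rule on 12]
15. r, w   [neg-and-rule on 11 (branches; this branch)]
Accessibility: uRu, uRv, uRw, vRv, vRw, wRw
Branch closes: r and not r both at w.
Every branch closes (one shown): valid in S4, hence also in S5 (every theorem of S4 is a theorem of S5).
T-tableau for the negation not (Box (not p and not r) implies Box Box (not p and not r)):
1. not (Box (not p and not r) implies Box Box (not p and not r)), u
2. Box (not p and not r), u   [neg-implies-rule on 1]
3. not Box Box (not p and not r), u   [neg-implies-rule on 1]
4. not p and not r, u   [Box-rule on 2 via uRu]
5. not p, u   [and-rule on 4]
6. not r, u   [and-rule on 4]
7. not Box (not p and not r), v   [neg-Box-rule on 3: fresh world v, uRv]
8. not p and not r, v   [Box-rule on 2 via uRv]
9. not p, v   [and-rule on 8]
10. not r, v   [and-rule on 8]
11. not (not p and not r), w   [neg-Box-rule on 7: fresh world w, vRw]
12. r, w   [neg-and-rule on 11 (branches; this branch)]
Accessibility: uRu, uRv, vRv, vRw, wRw
Complete open branch: countermodel on a T-frame, so not valid in T, nor in K (the same frame is also a K-frame).

S4, S5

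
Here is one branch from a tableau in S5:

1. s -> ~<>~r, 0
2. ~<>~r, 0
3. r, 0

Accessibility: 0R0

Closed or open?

No atom appears with both signs at the same world.

Not closed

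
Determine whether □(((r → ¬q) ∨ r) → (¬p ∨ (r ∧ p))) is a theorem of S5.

Tableau for the negation ¬□(((r → ¬q) ∨ r) → (¬p ∨ (r ∧ p))):
1. ¬□(((r → ¬q) ∨ r) → (¬p ∨ (r ∧ p))), 0
2. ¬(((r → ¬q) ∨ r) → (¬p ∨ (r ∧ p))), 1   [¬□-rule on 1: fresh world 1, 0R1]
3. (r → ¬q) ∨ r, 1   [¬→-rule on 2]
4. ¬(¬p ∨ (r ∧ p)), 1   [¬→-rule on 2]
5. p, 1   [¬∨-rule on 4]
6. ¬(r ∧ p), 1   [¬∨-rule on 4]
7. r → ¬q, 1   [∨-rule on 3 (branches; this branch)]
8. ¬r, 1   [¬∧-rule on 6 (branches; this branch)]
9. ¬q, 1   [→-rule on 7 (branches; this branch)]
Accessibility: 0R0, 0R1, 1R0, 1R1
The negation has an open branch (countermodel exists).

No, not valid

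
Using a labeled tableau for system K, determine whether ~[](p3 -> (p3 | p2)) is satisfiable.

No, unsatisfiable

1. ~[](p3 -> (p3 | p2)), 0
2. ~(p3 -> (p3 | p2)), 1
3. p3, 1
4. ~(p3 | p2), 1
5. ~p3, 1
6. ~p2, 1
Accessibility: 0R1
Branch closes: p3 and ~p3 both at 1.
(One branch shown.) All branches close.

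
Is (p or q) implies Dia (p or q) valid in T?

Valid

Tableau for the negation not ((p or q) implies Dia (p or q)):
1. not ((p or q) implies Dia (p or q)), 0
2. p or q, 0
3. not Dia (p or q), 0
4. not (p or q), 0
5. not p, 0
6. not q, 0
7. q, 0
Accessibility: 0R0
Branch closes: q and not q both at 0.
All branches of the negation close; one closing branch shown above.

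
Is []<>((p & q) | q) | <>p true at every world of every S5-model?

Tableau for the negation ~([]<>((p & q) | q) | <>p):
1. ~([]<>((p & q) | q) | <>p), 0
2. ~[]<>((p & q) | q), 0
3. ~<>p, 0
4. ~p, 0
5. ~<>((p & q) | q), 1
6. ~p, 1
7. ~((p & q) | q), 0
8. ~(p & q), 0
9. ~q, 0
10. ~((p & q) | q), 1
11. ~(p & q), 1
12. ~q, 1
Accessibility: 0R0, 0R1, 1R0, 1R1
The negation has an open branch (countermodel exists).

Invalid (countermodel exists)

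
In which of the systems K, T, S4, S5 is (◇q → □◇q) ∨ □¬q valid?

S5

S5-tableau for the negation ¬((◇q → □◇q) ∨ □¬q):
1. ¬((◇q → □◇q) ∨ □¬q), w0
2. ¬(◇q → □◇q), w0   [¬∨-rule on 1]
3. ¬□¬q, w0   [¬∨-rule on 1]
4. ◇q, w0   [¬→-rule on 2]
5. ¬□◇q, w0   [¬→-rule on 2]
6. q, w1   [¬□-rule on 3: fresh world w1, w0Rw1]
7. q, w2   [◇-rule on 4: fresh world w2, w0Rw2]
8. ¬◇q, w3   [¬□-rule on 5: fresh world w3, w0Rw3]
9. ¬q, w0   [¬◇-rule on 8 via w3Rw0]
10. ¬q, w1   [¬◇-rule on 8 via w3Rw1]
Accessibility: w0Rw0, w0Rw1, w0Rw2, w0Rw3, w1Rw0, w1Rw1, w1Rw2, w1Rw3, w2Rw0, w2Rw1, w2Rw2, w2Rw3, w3Rw0, w3Rw1, w3Rw2, w3Rw3
Branch closes: q and ¬q both at w1.
Every branch closes (one shown): valid in S5.
S4-tableau for the negation ¬((◇q → □◇q) ∨ □¬q):
1. ¬((◇q → □◇q) ∨ □¬q), w0
2. ¬(◇q → □◇q), w0   [¬∨-rule on 1]
3. ¬□¬q, w0   [¬∨-rule on 1]
4. ◇q, w0   [¬→-rule on 2]
5. ¬□◇q, w0   [¬→-rule on 2]
6. q, w1   [¬□-rule on 3: fresh world w1, w0Rw1]
7. q, w2   [◇-rule on 4: fresh world w2, w0Rw2]
8. ¬◇q, w3   [¬□-rule on 5: fresh world w3, w0Rw3]
9. ¬q, w3   [¬◇-rule on 8 via w3Rw3]
Accessibility: w0Rw0, w0Rw1, w0Rw2, w0Rw3, w1Rw1, w2Rw2, w3Rw3
Complete open branch: countermodel on an S4-frame, so not valid in S4, nor in K, T (the same frame is also a K-frame and a T-frame).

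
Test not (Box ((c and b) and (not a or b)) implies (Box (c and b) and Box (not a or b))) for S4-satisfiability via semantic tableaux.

Unsatisfiable

1. not (Box ((c and b) and (not a or b)) implies (Box (c and b) and Box (not a or b))), u
2. Box ((c and b) and (not a or b)), u   [neg-implies-rule on 1]
3. not (Box (c and b) and Box (not a or b)), u   [neg-implies-rule on 1]
4. (c and b) and (not a or b), u   [Box-rule on 2 via uRu]
5. c and b, u   [and-rule on 4]
6. not a or b, u   [and-rule on 4]
7. c, u   [and-rule on 5]
8. b, u   [and-rule on 5]
9. not Box (not a or b), u   [neg-and-rule on 3 (branches; this branch)]
10. not (not a or b), v   [neg-Box-rule on 9: fresh world v, uRv]
11. a, v   [neg-or-rule on 10]
12. not b, v   [neg-or-rule on 10]
13. (c and b) and (not a or b), v   [Box-rule on 2 via uRv]
14. c and b, v   [and-rule on 13]
15. not a or b, v   [and-rule on 13]
16. c, v   [and-rule on 14]
17. b, v   [and-rule on 14]
Accessibility: uRu, uRv, vRv
Branch closes: b and not b both at v.
(One branch shown.) All branches close.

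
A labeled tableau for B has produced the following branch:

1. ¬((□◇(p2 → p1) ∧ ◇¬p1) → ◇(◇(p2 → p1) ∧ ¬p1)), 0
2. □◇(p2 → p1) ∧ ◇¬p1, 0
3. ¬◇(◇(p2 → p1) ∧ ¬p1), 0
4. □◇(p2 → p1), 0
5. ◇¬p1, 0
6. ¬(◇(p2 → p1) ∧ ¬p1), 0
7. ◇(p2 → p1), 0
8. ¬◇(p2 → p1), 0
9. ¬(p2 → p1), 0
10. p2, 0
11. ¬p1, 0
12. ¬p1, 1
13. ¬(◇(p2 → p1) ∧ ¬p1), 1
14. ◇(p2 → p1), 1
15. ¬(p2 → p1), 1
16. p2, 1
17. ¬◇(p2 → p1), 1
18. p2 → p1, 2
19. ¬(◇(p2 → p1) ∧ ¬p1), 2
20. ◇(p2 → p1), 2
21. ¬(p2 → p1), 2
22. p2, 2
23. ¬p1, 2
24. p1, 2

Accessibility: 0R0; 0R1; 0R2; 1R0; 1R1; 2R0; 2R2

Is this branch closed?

Closed

Both p1 and ¬p1 appear at 2.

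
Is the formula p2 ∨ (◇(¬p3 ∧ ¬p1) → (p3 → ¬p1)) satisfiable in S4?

1. p2 ∨ (◇(¬p3 ∧ ¬p1) → (p3 → ¬p1)), 0
2. ◇(¬p3 ∧ ¬p1) → (p3 → ¬p1), 0
3. p3 → ¬p1, 0
4. ¬p1, 0
Accessibility: 0R0

Yes, satisfiable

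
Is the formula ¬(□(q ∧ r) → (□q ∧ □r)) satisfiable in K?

1. ¬(□(q ∧ r) → (□q ∧ □r)), u
2. □(q ∧ r), u
3. ¬(□q ∧ □r), u
4. ¬□r, u
5. ¬r, v
6. q ∧ r, v
7. q, v
8. r, v
Accessibility: uRv
Branch closes: r and ¬r both at v.
All branches of the tableau close; one closing branch shown above.

Unsatisfiable (every branch closes)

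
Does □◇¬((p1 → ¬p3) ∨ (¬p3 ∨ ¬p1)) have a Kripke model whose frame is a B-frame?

1. □◇¬((p1 → ¬p3) ∨ (¬p3 ∨ ¬p1)), u
2. ◇¬((p1 → ¬p3) ∨ (¬p3 ∨ ¬p1)), u
3. ¬((p1 → ¬p3) ∨ (¬p3 ∨ ¬p1)), v
4. ¬(p1 → ¬p3), v
5. ¬(¬p3 ∨ ¬p1), v
6. p1, v
7. p3, v
8. ◇¬((p1 → ¬p3) ∨ (¬p3 ∨ ¬p1)), v
9. ¬((p1 → ¬p3) ∨ (¬p3 ∨ ¬p1)), w
10. ¬(p1 → ¬p3), w
11. ¬(¬p3 ∨ ¬p1), w
12. p1, w
13. p3, w
Accessibility: uRu, uRv, vRu, vRv, vRw, wRv, wRw

Satisfiable (open branch found)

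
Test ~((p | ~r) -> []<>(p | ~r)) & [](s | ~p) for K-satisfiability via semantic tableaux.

Yes, satisfiable

1. ~((p | ~r) -> []<>(p | ~r)) & [](s | ~p), u
2. ~((p | ~r) -> []<>(p | ~r)), u   [&-rule on 1]
3. [](s | ~p), u   [&-rule on 1]
4. p | ~r, u   [~->-rule on 2]
5. ~[]<>(p | ~r), u   [~->-rule on 2]
6. ~r, u   [|-rule on 4 (branches; this branch)]
7. ~<>(p | ~r), v   [~[]-rule on 5: fresh world v, uRv]
8. s | ~p, v   [[]-rule on 3 via uRv]
9. ~p, v   [|-rule on 8 (branches; this branch)]
Accessibility: uRv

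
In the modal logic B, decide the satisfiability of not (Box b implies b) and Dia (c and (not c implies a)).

1. not (Box b implies b) and Dia (c and (not c implies a)), w0
2. not (Box b implies b), w0
3. Dia (c and (not c implies a)), w0
4. Box b, w0
5. not b, w0
6. b, w0
Accessibility: w0Rw0
Branch closes: b and not b both at w0.
(One branch shown.) All branches close.

Unsatisfiable (every branch closes)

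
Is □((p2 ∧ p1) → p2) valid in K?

Tableau for the negation ¬□((p2 ∧ p1) → p2):
1. ¬□((p2 ∧ p1) → p2), 0
2. ¬((p2 ∧ p1) → p2), 1
3. p2 ∧ p1, 1
4. ¬p2, 1
5. p2, 1
6. p1, 1
Accessibility: 0R1
Branch closes: p2 and ¬p2 both at 1.
All branches of the negation close; one closing branch shown above.

Yes, valid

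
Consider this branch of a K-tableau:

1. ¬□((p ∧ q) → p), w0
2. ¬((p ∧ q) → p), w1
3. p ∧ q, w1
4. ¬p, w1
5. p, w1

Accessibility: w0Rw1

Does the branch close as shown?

Both p and ¬p appear at w1.

Closed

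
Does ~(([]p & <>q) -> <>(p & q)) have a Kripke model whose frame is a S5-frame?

Unsatisfiable

1. ~(([]p & <>q) -> <>(p & q)), w0
2. []p & <>q, w0   [~->-rule on 1]
3. ~<>(p & q), w0   [~->-rule on 1]
4. []p, w0   [&-rule on 2]
5. <>q, w0   [&-rule on 2]
6. ~(p & q), w0   [~<>-rule on 3 via w0Rw0]
7. p, w0   [[]-rule on 4 via w0Rw0]
8. ~q, w0   [~&-rule on 6 (branches; this branch)]
9. q, w1   [<>-rule on 5: fresh world w1, w0Rw1]
10. ~(p & q), w1   [~<>-rule on 3 via w0Rw1]
11. p, w1   [[]-rule on 4 via w0Rw1]
12. ~q, w1   [~&-rule on 10 (branches; this branch)]
Accessibility: w0Rw0, w0Rw1, w1Rw0, w1Rw1
Branch closes: q and ~q both at w1.
Every branch closes; the branch above is one of them.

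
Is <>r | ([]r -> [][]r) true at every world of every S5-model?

Valid

Tableau for the negation ~(<>r | ([]r -> [][]r)):
1. ~(<>r | ([]r -> [][]r)), u
2. ~<>r, u
3. ~([]r -> [][]r), u
4. []r, u
5. ~[][]r, u
6. ~r, u
7. r, u
Accessibility: uRu
Branch closes: r and ~r both at u.
All branches of the negation close; one closing branch shown above.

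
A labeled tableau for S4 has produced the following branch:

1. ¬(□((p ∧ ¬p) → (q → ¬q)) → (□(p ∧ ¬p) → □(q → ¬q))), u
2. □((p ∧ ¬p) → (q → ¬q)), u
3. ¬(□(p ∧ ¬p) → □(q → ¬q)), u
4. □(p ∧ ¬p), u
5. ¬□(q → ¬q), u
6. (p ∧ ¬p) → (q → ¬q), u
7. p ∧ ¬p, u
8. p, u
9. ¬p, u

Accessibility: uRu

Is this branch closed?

Yes, closed

Both p and ¬p appear at u.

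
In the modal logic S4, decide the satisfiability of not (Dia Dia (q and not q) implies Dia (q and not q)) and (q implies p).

1. not (Dia Dia (q and not q) implies Dia (q and not q)) and (q implies p), u
2. not (Dia Dia (q and not q) implies Dia (q and not q)), u   [and-rule on 1]
3. q implies p, u   [and-rule on 1]
4. Dia Dia (q and not q), u   [neg-implies-rule on 2]
5. not Dia (q and not q), u   [neg-implies-rule on 2]
6. not (q and not q), u   [neg-Dia-rule on 5 via uRu]
7. p, u   [implies-rule on 3 (branches; this branch)]
8. q, u   [neg-and-rule on 6 (branches; this branch)]
9. Dia (q and not q), v   [Dia-rule on 4: fresh world v, uRv]
10. not (q and not q), v   [neg-Dia-rule on 5 via uRv]
11. q, v   [neg-and-rule on 10 (branches; this branch)]
12. q and not q, w   [Dia-rule on 9: fresh world w, vRw]
13. q, w   [and-rule on 12]
14. not q, w   [and-rule on 12]
Accessibility: uRu, uRv, uRw, vRv, vRw, wRw
Branch closes: q and not q both at w.
(One branch shown.) All branches close.

Unsatisfiable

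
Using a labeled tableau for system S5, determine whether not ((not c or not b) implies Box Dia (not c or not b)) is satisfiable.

No, unsatisfiable

1. not ((not c or not b) implies Box Dia (not c or not b)), 0
2. not c or not b, 0
3. not Box Dia (not c or not b), 0
4. not b, 0
5. not Dia (not c or not b), 1
6. not (not c or not b), 0
7. c, 0
8. b, 0
Accessibility: 0R0, 0R1, 1R0, 1R1
Branch closes: b and not b both at 0.
Every branch closes; the branch above is one of them.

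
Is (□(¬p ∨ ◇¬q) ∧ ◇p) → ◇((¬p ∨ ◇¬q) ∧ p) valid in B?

Tableau for the negation ¬((□(¬p ∨ ◇¬q) ∧ ◇p) → ◇((¬p ∨ ◇¬q) ∧ p)):
1. ¬((□(¬p ∨ ◇¬q) ∧ ◇p) → ◇((¬p ∨ ◇¬q) ∧ p)), w0
2. □(¬p ∨ ◇¬q) ∧ ◇p, w0
3. ¬◇((¬p ∨ ◇¬q) ∧ p), w0
4. □(¬p ∨ ◇¬q), w0
5. ◇p, w0
6. ¬((¬p ∨ ◇¬q) ∧ p), w0
7. ¬p ∨ ◇¬q, w0
8. ¬p, w0
9. ◇¬q, w0
10. p, w1
11. ¬((¬p ∨ ◇¬q) ∧ p), w1
12. ¬p ∨ ◇¬q, w1
13. ¬(¬p ∨ ◇¬q), w1
14. ¬◇¬q, w1
15. q, w0
16. q, w1
17. ◇¬q, w1
18. ¬q, w2
19. ¬((¬p ∨ ◇¬q) ∧ p), w2
20. ¬p ∨ ◇¬q, w2
21. ¬p, w2
22. ◇¬q, w2
23. ¬q, w3
24. q, w3
Accessibility: w0Rw0, w0Rw1, w0Rw2, w1Rw0, w1Rw1, w1Rw3, w2Rw0, w2Rw2, w3Rw1, w3Rw3
Branch closes: q and ¬q both at w3.
All branches of the negation close; one closing branch shown above.

Valid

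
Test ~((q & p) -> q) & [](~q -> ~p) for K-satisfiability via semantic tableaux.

No, unsatisfiable

1. ~((q & p) -> q) & [](~q -> ~p), 0
2. ~((q & p) -> q), 0
3. [](~q -> ~p), 0
4. q & p, 0
5. ~q, 0
6. q, 0
7. p, 0
Branch closes: q and ~q both at 0.
Every branch closes; the branch above is one of them.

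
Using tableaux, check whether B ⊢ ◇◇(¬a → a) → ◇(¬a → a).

Tableau for the negation ¬(◇◇(¬a → a) → ◇(¬a → a)):
1. ¬(◇◇(¬a → a) → ◇(¬a → a)), 0
2. ◇◇(¬a → a), 0
3. ¬◇(¬a → a), 0
4. ¬(¬a → a), 0
5. ¬a, 0
6. ◇(¬a → a), 1
7. ¬(¬a → a), 1
8. ¬a, 1
9. ¬a → a, 2
10. a, 2
Accessibility: 0R0, 0R1, 1R0, 1R1, 1R2, 2R1, 2R2
The negation has an open branch (countermodel exists).

No, not valid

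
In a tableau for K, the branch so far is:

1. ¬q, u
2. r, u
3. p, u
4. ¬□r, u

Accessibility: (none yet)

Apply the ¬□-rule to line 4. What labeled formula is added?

a fresh world v with uRv, and ¬r at v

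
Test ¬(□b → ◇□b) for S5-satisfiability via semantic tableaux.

No, unsatisfiable

1. ¬(□b → ◇□b), u
2. □b, u
3. ¬◇□b, u
4. b, u
5. ¬□b, u
6. ¬b, v
7. b, v
Accessibility: uRu, uRv, vRu, vRv
Branch closes: b and ¬b both at v.
(One branch shown.) All branches close.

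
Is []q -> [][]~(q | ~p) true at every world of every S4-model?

Tableau for the negation ~([]q -> [][]~(q | ~p)):
1. ~([]q -> [][]~(q | ~p)), 0
2. []q, 0   [~->-rule on 1]
3. ~[][]~(q | ~p), 0   [~->-rule on 1]
4. q, 0   [[]-rule on 2 via 0R0]
5. ~[]~(q | ~p), 1   [~[]-rule on 3: fresh world 1, 0R1]
6. q, 1   [[]-rule on 2 via 0R1]
7. q | ~p, 2   [~[]-rule on 5: fresh world 2, 1R2]
8. q, 2   [[]-rule on 2 via 0R2]
9. ~p, 2   [|-rule on 7 (branches; this branch)]
Accessibility: 0R0, 0R1, 0R2, 1R1, 1R2, 2R2
The negation has an open branch (countermodel exists).

Not valid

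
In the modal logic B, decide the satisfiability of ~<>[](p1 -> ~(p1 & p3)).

Yes, satisfiable

1. ~<>[](p1 -> ~(p1 & p3)), 0
2. ~[](p1 -> ~(p1 & p3)), 0
3. ~(p1 -> ~(p1 & p3)), 1
4. p1, 1
5. p1 & p3, 1
6. p3, 1
7. ~[](p1 -> ~(p1 & p3)), 1
8. ~(p1 -> ~(p1 & p3)), 2
9. p1, 2
10. p1 & p3, 2
11. p3, 2
Accessibility: 0R0, 0R1, 1R0, 1R1, 1R2, 2R1, 2R2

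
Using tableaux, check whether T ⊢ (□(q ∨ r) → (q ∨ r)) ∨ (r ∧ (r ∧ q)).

Tableau for the negation ¬((□(q ∨ r) → (q ∨ r)) ∨ (r ∧ (r ∧ q))):
1. ¬((□(q ∨ r) → (q ∨ r)) ∨ (r ∧ (r ∧ q))), 0
2. ¬(□(q ∨ r) → (q ∨ r)), 0   [¬∨-rule on 1]
3. ¬(r ∧ (r ∧ q)), 0   [¬∨-rule on 1]
4. □(q ∨ r), 0   [¬→-rule on 2]
5. ¬(q ∨ r), 0   [¬→-rule on 2]
6. ¬q, 0   [¬∨-rule on 5]
7. ¬r, 0   [¬∨-rule on 5]
8. q ∨ r, 0   [□-rule on 4 via 0R0]
9. ¬(r ∧ q), 0   [¬∧-rule on 3 (branches; this branch)]
10. r, 0   [∨-rule on 8 (branches; this branch)]
Accessibility: 0R0
Branch closes: r and ¬r both at 0.
Every branch of the negation's tableau closes; the branch above is one of them.

Valid in T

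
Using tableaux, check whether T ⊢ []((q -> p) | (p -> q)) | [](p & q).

Tableau for the negation ~([]((q -> p) | (p -> q)) | [](p & q)):
1. ~([]((q -> p) | (p -> q)) | [](p & q)), u
2. ~[]((q -> p) | (p -> q)), u   [~|-rule on 1]
3. ~[](p & q), u   [~|-rule on 1]
4. ~((q -> p) | (p -> q)), v   [~[]-rule on 2: fresh world v, uRv]
5. ~(q -> p), v   [~|-rule on 4]
6. ~(p -> q), v   [~|-rule on 4]
7. q, v   [~->-rule on 5]
8. ~p, v   [~->-rule on 5]
9. p, v   [~->-rule on 6]
10. ~q, v   [~->-rule on 6]
Accessibility: uRu, uRv, vRv
Branch closes: p and ~p both at v.
All branches of the negation close; one closing branch shown above.

Valid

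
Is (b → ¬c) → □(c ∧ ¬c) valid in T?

No, not valid

Tableau for the negation ¬((b → ¬c) → □(c ∧ ¬c)):
1. ¬((b → ¬c) → □(c ∧ ¬c)), 0
2. b → ¬c, 0
3. ¬□(c ∧ ¬c), 0
4. ¬c, 0
5. ¬(c ∧ ¬c), 1
6. c, 1
Accessibility: 0R0, 0R1, 1R1
The negation has an open branch (countermodel exists).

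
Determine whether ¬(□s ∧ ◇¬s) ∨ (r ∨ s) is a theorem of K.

Tableau for the negation ¬(¬(□s ∧ ◇¬s) ∨ (r ∨ s)):
1. ¬(¬(□s ∧ ◇¬s) ∨ (r ∨ s)), u
2. □s ∧ ◇¬s, u
3. ¬(r ∨ s), u
4. □s, u
5. ◇¬s, u
6. ¬r, u
7. ¬s, u
8. ¬s, v
9. s, v
Accessibility: uRv
Branch closes: s and ¬s both at v.
Every branch of the negation's tableau closes; the branch above is one of them.

Valid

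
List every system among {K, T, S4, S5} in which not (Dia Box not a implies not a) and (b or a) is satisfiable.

K, T, S4

S4-tableau for the formula:
1. not (Dia Box not a implies not a) and (b or a), 0
2. not (Dia Box not a implies not a), 0   [and-rule on 1]
3. b or a, 0   [and-rule on 1]
4. Dia Box not a, 0   [neg-implies-rule on 2]
5. a, 0   [neg-implies-rule on 2]
6. Box not a, 1   [Dia-rule on 4: fresh world 1, 0R1]
7. not a, 1   [Box-rule on 6 via 1R1]
Accessibility: 0R0, 0R1, 1R1
Complete open branch: satisfiable in S4, hence also in K, T (this S4-model is also a K-model and a T-model).
S5-tableau for the formula:
1. not (Dia Box not a implies not a) and (b or a), 0
2. not (Dia Box not a implies not a), 0   [and-rule on 1]
3. b or a, 0   [and-rule on 1]
4. Dia Box not a, 0   [neg-implies-rule on 2]
5. a, 0   [neg-implies-rule on 2]
6. Box not a, 1   [Dia-rule on 4: fresh world 1, 0R1]
7. not a, 0   [Box-rule on 6 via 1R0]
Accessibility: 0R0, 0R1, 1R0, 1R1
Branch closes: a and not a both at 0.
Every branch closes (one shown): unsatisfiable in S5.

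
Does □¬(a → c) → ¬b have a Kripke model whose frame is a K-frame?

Yes, satisfiable

1. □¬(a → c) → ¬b, 0
2. ¬b, 0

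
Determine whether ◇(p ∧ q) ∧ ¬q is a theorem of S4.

Tableau for the negation ¬(◇(p ∧ q) ∧ ¬q):
1. ¬(◇(p ∧ q) ∧ ¬q), u
2. q, u
Accessibility: uRu
The negation has an open branch (countermodel exists).

Invalid (countermodel exists)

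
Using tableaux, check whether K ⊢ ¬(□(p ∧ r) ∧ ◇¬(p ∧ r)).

Tableau for the negation □(p ∧ r) ∧ ◇¬(p ∧ r):
1. □(p ∧ r) ∧ ◇¬(p ∧ r), u
2. □(p ∧ r), u
3. ◇¬(p ∧ r), u
4. ¬(p ∧ r), v
5. p ∧ r, v
6. p, v
7. r, v
8. ¬r, v
Accessibility: uRv
Branch closes: r and ¬r both at v.
All branches of the negation close; one closing branch shown above.

Yes, valid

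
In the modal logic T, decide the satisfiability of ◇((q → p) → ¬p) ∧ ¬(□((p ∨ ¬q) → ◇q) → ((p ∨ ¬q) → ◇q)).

1. ◇((q → p) → ¬p) ∧ ¬(□((p ∨ ¬q) → ◇q) → ((p ∨ ¬q) → ◇q)), u
2. ◇((q → p) → ¬p), u   [∧-rule on 1]
3. ¬(□((p ∨ ¬q) → ◇q) → ((p ∨ ¬q) → ◇q)), u   [∧-rule on 1]
4. □((p ∨ ¬q) → ◇q), u   [¬→-rule on 3]
5. ¬((p ∨ ¬q) → ◇q), u   [¬→-rule on 3]
6. p ∨ ¬q, u   [¬→-rule on 5]
7. ¬◇q, u   [¬→-rule on 5]
8. (p ∨ ¬q) → ◇q, u   [□-rule on 4 via uRu]
9. ¬q, u   [¬◇-rule on 7 via uRu]
10. ◇q, u   [→-rule on 8 (branches; this branch)]
11. (q → p) → ¬p, v   [◇-rule on 2: fresh world v, uRv]
12. (p ∨ ¬q) → ◇q, v   [□-rule on 4 via uRv]
13. ¬q, v   [¬◇-rule on 7 via uRv]
14. ¬p, v   [→-rule on 11 (branches; this branch)]
15. ◇q, v   [→-rule on 12 (branches; this branch)]
16. q, w   [◇-rule on 10: fresh world w, uRw]
17. (p ∨ ¬q) → ◇q, w   [□-rule on 4 via uRw]
18. ¬q, w   [¬◇-rule on 7 via uRw]
Accessibility: uRu, uRv, uRw, vRv, wRw
Branch closes: q and ¬q both at w.
(One branch shown.) All branches close.

Unsatisfiable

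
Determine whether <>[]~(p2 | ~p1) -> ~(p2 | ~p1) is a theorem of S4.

Not valid

Tableau for the negation ~(<>[]~(p2 | ~p1) -> ~(p2 | ~p1)):
1. ~(<>[]~(p2 | ~p1) -> ~(p2 | ~p1)), 0
2. <>[]~(p2 | ~p1), 0
3. p2 | ~p1, 0
4. ~p1, 0
5. []~(p2 | ~p1), 1
6. ~(p2 | ~p1), 1
7. ~p2, 1
8. p1, 1
Accessibility: 0R0, 0R1, 1R1
The negation has an open branch (countermodel exists).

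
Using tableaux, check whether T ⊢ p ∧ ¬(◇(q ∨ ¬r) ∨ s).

Tableau for the negation ¬(p ∧ ¬(◇(q ∨ ¬r) ∨ s)):
1. ¬(p ∧ ¬(◇(q ∨ ¬r) ∨ s)), w0
2. ◇(q ∨ ¬r) ∨ s, w0   [¬∧-rule on 1 (branches; this branch)]
3. s, w0   [∨-rule on 2 (branches; this branch)]
Accessibility: w0Rw0
The negation has an open branch (countermodel exists).

Not valid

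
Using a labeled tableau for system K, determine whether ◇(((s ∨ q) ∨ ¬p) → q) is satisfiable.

1. ◇(((s ∨ q) ∨ ¬p) → q), u
2. ((s ∨ q) ∨ ¬p) → q, v
3. q, v
Accessibility: uRv

Satisfiable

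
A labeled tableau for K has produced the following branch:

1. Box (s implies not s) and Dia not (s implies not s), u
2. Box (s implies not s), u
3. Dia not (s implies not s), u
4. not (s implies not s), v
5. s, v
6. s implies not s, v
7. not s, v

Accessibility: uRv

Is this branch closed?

Both s and not s appear at v.

Closed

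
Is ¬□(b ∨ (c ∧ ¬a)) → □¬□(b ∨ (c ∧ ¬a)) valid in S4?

Tableau for the negation ¬(¬□(b ∨ (c ∧ ¬a)) → □¬□(b ∨ (c ∧ ¬a))):
1. ¬(¬□(b ∨ (c ∧ ¬a)) → □¬□(b ∨ (c ∧ ¬a))), u
2. ¬□(b ∨ (c ∧ ¬a)), u   [¬→-rule on 1]
3. ¬□¬□(b ∨ (c ∧ ¬a)), u   [¬→-rule on 1]
4. ¬(b ∨ (c ∧ ¬a)), v   [¬□-rule on 2: fresh world v, uRv]
5. ¬b, v   [¬∨-rule on 4]
6. ¬(c ∧ ¬a), v   [¬∨-rule on 4]
7. a, v   [¬∧-rule on 6 (branches; this branch)]
8. □(b ∨ (c ∧ ¬a)), w   [¬□-rule on 3: fresh world w, uRw]
9. b ∨ (c ∧ ¬a), w   [□-rule on 8 via wRw]
10. c ∧ ¬a, w   [∨-rule on 9 (branches; this branch)]
11. c, w   [∧-rule on 10]
12. ¬a, w   [∧-rule on 10]
Accessibility: uRu, uRv, uRw, vRv, wRw
The negation has an open branch (countermodel exists).

No, not valid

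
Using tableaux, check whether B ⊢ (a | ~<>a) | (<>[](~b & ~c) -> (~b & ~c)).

Tableau for the negation ~((a | ~<>a) | (<>[](~b & ~c) -> (~b & ~c))):
1. ~((a | ~<>a) | (<>[](~b & ~c) -> (~b & ~c))), 0
2. ~(a | ~<>a), 0
3. ~(<>[](~b & ~c) -> (~b & ~c)), 0
4. ~a, 0
5. <>a, 0
6. <>[](~b & ~c), 0
7. ~(~b & ~c), 0
8. c, 0
9. a, 1
10. [](~b & ~c), 2
11. ~b & ~c, 0
12. ~b, 0
13. ~c, 0
Accessibility: 0R0, 0R1, 0R2, 1R0, 1R1, 2R0, 2R2
Branch closes: c and ~c both at 0.
All branches of the negation close; one closing branch shown above.

Valid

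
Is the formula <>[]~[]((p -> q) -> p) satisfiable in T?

1. <>[]~[]((p -> q) -> p), 0
2. []~[]((p -> q) -> p), 1
3. ~[]((p -> q) -> p), 1
4. ~((p -> q) -> p), 2
5. p -> q, 2
6. ~p, 2
7. ~[]((p -> q) -> p), 2
8. q, 2
9. ~((p -> q) -> p), 3
10. p -> q, 3
11. ~p, 3
12. q, 3
Accessibility: 0R0, 0R1, 1R1, 1R2, 2R2, 2R3, 3R3

Satisfiable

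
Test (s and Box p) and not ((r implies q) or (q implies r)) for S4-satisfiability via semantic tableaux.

Unsatisfiable (every branch closes)

1. (s and Box p) and not ((r implies q) or (q implies r)), u
2. s and Box p, u
3. not ((r implies q) or (q implies r)), u
4. s, u
5. Box p, u
6. not (r implies q), u
7. not (q implies r), u
8. r, u
9. not q, u
10. q, u
11. not r, u
Accessibility: uRu
Branch closes: q and not q both at u.
All branches of the tableau close; one closing branch shown above.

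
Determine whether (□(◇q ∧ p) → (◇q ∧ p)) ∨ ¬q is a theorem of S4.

Tableau for the negation ¬((□(◇q ∧ p) → (◇q ∧ p)) ∨ ¬q):
1. ¬((□(◇q ∧ p) → (◇q ∧ p)) ∨ ¬q), w0
2. ¬(□(◇q ∧ p) → (◇q ∧ p)), w0
3. q, w0
4. □(◇q ∧ p), w0
5. ¬(◇q ∧ p), w0
6. ◇q ∧ p, w0
7. ◇q, w0
8. p, w0
9. ¬◇q, w0
10. ¬q, w0
Accessibility: w0Rw0
Branch closes: q and ¬q both at w0.
All branches of the negation close; one closing branch shown above.

Yes, valid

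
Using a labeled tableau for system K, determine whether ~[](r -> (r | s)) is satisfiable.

1. ~[](r -> (r | s)), w0
2. ~(r -> (r | s)), w1
3. r, w1
4. ~(r | s), w1
5. ~r, w1
6. ~s, w1
Accessibility: w0Rw1
Branch closes: r and ~r both at w1.
Every branch closes; the branch above is one of them.

Unsatisfiable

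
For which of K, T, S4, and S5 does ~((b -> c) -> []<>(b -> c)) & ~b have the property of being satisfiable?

K, T, S4

S4-tableau for the formula:
1. ~((b -> c) -> []<>(b -> c)) & ~b, 0
2. ~((b -> c) -> []<>(b -> c)), 0
3. ~b, 0
4. b -> c, 0
5. ~[]<>(b -> c), 0
6. c, 0
7. ~<>(b -> c), 1
8. ~(b -> c), 1
9. b, 1
10. ~c, 1
Accessibility: 0R0, 0R1, 1R1
Complete open branch: satisfiable in S4, hence also in K, T (this S4-model is also a K-model and a T-model).
S5-tableau for the formula:
1. ~((b -> c) -> []<>(b -> c)) & ~b, 0
2. ~((b -> c) -> []<>(b -> c)), 0
3. ~b, 0
4. b -> c, 0
5. ~[]<>(b -> c), 0
6. c, 0
7. ~<>(b -> c), 1
8. ~(b -> c), 0
9. b, 0
10. ~c, 0
Accessibility: 0R0, 0R1, 1R0, 1R1
Branch closes: b and ~b both at 0.
Every branch closes (one shown): unsatisfiable in S5.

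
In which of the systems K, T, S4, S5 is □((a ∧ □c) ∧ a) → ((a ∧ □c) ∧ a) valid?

T, S4, S5

T-tableau for the negation ¬(□((a ∧ □c) ∧ a) → ((a ∧ □c) ∧ a)):
1. ¬(□((a ∧ □c) ∧ a) → ((a ∧ □c) ∧ a)), w0
2. □((a ∧ □c) ∧ a), w0   [¬→-rule on 1]
3. ¬((a ∧ □c) ∧ a), w0   [¬→-rule on 1]
4. (a ∧ □c) ∧ a, w0   [□-rule on 2 via w0Rw0]
5. a ∧ □c, w0   [∧-rule on 4]
6. a, w0   [∧-rule on 4]
7. □c, w0   [∧-rule on 5]
8. c, w0   [□-rule on 7 via w0Rw0]
9. ¬(a ∧ □c), w0   [¬∧-rule on 3 (branches; this branch)]
10. ¬□c, w0   [¬∧-rule on 9 (branches; this branch)]
11. ¬c, w1   [¬□-rule on 10: fresh world w1, w0Rw1]
12. (a ∧ □c) ∧ a, w1   [□-rule on 2 via w0Rw1]
13. a ∧ □c, w1   [∧-rule on 12]
14. a, w1   [∧-rule on 12]
15. □c, w1   [∧-rule on 13]
16. c, w1   [□-rule on 7 via w0Rw1]
Accessibility: w0Rw0, w0Rw1, w1Rw1
Branch closes: c and ¬c both at w1.
Every branch closes (one shown): valid in T, hence also in S4, S5 (every theorem of T is a theorem of S4 and S5).
K-tableau for the negation ¬(□((a ∧ □c) ∧ a) → ((a ∧ □c) ∧ a)):
1. ¬(□((a ∧ □c) ∧ a) → ((a ∧ □c) ∧ a)), w0
2. □((a ∧ □c) ∧ a), w0   [¬→-rule on 1]
3. ¬((a ∧ □c) ∧ a), w0   [¬→-rule on 1]
4. ¬a, w0   [¬∧-rule on 3 (branches; this branch)]
Complete open branch: countermodel on a K-frame, so not valid in K.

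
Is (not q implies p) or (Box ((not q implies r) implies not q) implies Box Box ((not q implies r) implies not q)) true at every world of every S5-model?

Yes, valid

Tableau for the negation not ((not q implies p) or (Box ((not q implies r) implies not q) implies Box Box ((not q implies r) implies not q))):
1. not ((not q implies p) or (Box ((not q implies r) implies not q) implies Box Box ((not q implies r) implies not q))), 0
2. not (not q implies p), 0
3. not (Box ((not q implies r) implies not q) implies Box Box ((not q implies r) implies not q)), 0
4. not q, 0
5. not p, 0
6. Box ((not q implies r) implies not q), 0
7. not Box Box ((not q implies r) implies not q), 0
8. (not q implies r) implies not q, 0
9. not (not q implies r), 0
10. not r, 0
11. not Box ((not q implies r) implies not q), 1
12. (not q implies r) implies not q, 1
13. not (not q implies r), 1
14. not q, 1
15. not r, 1
16. not ((not q implies r) implies not q), 2
17. not q implies r, 2
18. q, 2
19. (not q implies r) implies not q, 2
20. r, 2
21. not (not q implies r), 2
22. not q, 2
23. not r, 2
Accessibility: 0R0, 0R1, 0R2, 1R0, 1R1, 1R2, 2R0, 2R1, 2R2
Branch closes: q and not q both at 2.
Every branch of the negation's tableau closes; the branch above is one of them.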